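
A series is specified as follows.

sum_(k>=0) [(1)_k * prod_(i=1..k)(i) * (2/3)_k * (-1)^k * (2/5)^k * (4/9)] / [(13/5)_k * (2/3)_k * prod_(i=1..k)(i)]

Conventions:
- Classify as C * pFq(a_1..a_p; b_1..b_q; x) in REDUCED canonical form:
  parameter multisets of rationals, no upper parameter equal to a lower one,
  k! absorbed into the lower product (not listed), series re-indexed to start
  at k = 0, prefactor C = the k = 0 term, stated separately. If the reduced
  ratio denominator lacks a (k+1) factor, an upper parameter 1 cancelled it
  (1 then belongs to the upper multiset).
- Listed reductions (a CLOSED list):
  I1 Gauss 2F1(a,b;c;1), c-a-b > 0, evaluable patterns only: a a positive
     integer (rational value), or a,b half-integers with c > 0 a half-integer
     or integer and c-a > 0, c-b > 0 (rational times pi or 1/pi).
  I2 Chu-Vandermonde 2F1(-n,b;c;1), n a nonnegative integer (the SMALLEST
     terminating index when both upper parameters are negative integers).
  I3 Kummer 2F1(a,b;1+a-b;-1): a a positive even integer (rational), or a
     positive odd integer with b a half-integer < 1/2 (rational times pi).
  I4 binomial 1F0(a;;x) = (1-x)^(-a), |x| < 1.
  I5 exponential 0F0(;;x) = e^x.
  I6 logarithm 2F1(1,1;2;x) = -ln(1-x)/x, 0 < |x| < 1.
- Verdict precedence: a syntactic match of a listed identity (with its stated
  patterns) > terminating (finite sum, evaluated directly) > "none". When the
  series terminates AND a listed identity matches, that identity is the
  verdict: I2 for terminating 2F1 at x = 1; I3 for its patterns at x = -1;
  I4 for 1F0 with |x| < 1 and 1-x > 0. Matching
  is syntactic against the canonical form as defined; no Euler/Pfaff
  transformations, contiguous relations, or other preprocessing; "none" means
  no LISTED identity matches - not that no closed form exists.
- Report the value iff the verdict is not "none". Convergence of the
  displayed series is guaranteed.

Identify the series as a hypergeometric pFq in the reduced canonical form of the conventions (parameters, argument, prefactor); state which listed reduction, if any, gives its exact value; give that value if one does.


At argument -2/5: a 2F1 with upper {1, 1}, lower {13/5}, scaled by C = 4/9. Verdict: none. Every listed pattern misses the 2F1 form at -2/5, upper {1, 1}.

The tell: t_0 = 4/9 here, and the product of the first k integers (C = 4/9, x = -2/5) is k!.
Consecutive-term ratio: r(k) = (-2/5) * (k+1) (k+1) / [(k+13/5) (k+1)] - poly over poly, x = (-2/5) from leading terms; C = 4/9 at k = 0.


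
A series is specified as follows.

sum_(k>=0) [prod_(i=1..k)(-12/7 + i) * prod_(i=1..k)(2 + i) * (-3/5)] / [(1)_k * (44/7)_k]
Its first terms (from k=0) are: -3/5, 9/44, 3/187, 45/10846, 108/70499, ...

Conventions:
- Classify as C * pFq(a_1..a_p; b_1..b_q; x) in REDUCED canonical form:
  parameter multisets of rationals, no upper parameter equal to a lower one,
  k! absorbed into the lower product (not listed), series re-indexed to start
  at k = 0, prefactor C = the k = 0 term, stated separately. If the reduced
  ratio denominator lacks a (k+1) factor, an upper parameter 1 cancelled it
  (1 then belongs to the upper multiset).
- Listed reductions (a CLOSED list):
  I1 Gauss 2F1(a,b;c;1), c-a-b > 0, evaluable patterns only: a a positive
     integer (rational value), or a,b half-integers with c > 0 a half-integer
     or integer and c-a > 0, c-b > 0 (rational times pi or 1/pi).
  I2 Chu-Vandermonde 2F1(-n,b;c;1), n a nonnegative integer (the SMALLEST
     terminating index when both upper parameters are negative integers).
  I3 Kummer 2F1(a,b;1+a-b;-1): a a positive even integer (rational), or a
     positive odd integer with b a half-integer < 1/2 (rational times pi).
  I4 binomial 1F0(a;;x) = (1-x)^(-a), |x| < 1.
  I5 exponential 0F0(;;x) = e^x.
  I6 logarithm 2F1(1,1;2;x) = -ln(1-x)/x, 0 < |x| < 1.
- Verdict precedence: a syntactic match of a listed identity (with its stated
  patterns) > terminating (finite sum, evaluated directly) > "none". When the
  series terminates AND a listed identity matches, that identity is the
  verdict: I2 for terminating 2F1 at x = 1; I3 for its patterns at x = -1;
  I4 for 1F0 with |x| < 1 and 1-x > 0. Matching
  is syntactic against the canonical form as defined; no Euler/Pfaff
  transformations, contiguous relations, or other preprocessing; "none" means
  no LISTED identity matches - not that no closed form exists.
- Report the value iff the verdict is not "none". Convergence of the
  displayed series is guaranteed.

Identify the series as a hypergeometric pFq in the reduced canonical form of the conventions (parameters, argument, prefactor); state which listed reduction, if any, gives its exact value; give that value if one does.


The tell: with t_0 = -3/5, (1)_k (C = -3/5, x = 1) is k! itself.
Step ratio: r(k) = 1 * (k-5/7) (k+3) / [(k+44/7) (k+1)] ; factor over Q: parameters, x = 1, and C = -3/5.

With C = -3/5: the canonical form is 2F1(-5/7, 3; 44/7; 1). Verdict: the Gauss summation I1 matches (x = 1: the Gamma ratio telescopes since c-a-b = 4 > 0 and a = 3 in Z>0). Value: -2553/6860.


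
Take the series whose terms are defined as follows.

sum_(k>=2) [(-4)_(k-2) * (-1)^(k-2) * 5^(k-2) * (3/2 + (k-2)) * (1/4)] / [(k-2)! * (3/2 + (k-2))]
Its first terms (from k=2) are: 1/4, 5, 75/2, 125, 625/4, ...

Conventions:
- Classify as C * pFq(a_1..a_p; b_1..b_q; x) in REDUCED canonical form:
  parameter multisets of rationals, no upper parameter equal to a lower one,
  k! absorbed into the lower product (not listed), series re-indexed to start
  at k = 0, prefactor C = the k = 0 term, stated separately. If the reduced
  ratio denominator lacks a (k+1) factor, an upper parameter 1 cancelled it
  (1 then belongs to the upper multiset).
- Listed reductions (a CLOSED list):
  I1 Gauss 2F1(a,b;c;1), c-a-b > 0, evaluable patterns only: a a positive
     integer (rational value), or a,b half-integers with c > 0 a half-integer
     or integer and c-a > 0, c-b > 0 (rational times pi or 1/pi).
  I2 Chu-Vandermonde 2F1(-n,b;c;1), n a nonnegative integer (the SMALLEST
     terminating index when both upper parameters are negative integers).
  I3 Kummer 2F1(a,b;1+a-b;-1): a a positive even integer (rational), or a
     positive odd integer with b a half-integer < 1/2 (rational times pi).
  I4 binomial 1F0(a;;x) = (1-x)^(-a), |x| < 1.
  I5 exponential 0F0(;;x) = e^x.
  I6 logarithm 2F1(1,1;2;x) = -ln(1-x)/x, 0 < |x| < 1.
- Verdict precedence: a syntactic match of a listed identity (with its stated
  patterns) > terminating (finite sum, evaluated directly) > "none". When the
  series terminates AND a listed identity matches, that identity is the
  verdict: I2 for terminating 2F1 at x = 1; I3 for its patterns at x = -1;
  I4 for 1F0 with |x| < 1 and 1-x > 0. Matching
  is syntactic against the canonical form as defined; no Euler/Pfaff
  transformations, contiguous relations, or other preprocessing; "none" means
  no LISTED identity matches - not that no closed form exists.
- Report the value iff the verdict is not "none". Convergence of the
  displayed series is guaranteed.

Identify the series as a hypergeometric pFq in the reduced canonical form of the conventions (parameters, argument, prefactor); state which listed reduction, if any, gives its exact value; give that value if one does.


Prefactor 1/4, argument -5: 1F0 with upper {-4} over lower {-}. Verdict: terminating - the sum ends at index 4 because -4 is a negative integer; exact evaluation follows. Hence: 324.

Structural cue: from the first term 1/4: the (-1)^k factor (C = 1/4, x = -5) folds into the argument's sign.
Term ratio: r(k) = (-5) * (k-4) / [(k+1)] - rational; roots negated = parameters, x = (-5), C = 1/4.


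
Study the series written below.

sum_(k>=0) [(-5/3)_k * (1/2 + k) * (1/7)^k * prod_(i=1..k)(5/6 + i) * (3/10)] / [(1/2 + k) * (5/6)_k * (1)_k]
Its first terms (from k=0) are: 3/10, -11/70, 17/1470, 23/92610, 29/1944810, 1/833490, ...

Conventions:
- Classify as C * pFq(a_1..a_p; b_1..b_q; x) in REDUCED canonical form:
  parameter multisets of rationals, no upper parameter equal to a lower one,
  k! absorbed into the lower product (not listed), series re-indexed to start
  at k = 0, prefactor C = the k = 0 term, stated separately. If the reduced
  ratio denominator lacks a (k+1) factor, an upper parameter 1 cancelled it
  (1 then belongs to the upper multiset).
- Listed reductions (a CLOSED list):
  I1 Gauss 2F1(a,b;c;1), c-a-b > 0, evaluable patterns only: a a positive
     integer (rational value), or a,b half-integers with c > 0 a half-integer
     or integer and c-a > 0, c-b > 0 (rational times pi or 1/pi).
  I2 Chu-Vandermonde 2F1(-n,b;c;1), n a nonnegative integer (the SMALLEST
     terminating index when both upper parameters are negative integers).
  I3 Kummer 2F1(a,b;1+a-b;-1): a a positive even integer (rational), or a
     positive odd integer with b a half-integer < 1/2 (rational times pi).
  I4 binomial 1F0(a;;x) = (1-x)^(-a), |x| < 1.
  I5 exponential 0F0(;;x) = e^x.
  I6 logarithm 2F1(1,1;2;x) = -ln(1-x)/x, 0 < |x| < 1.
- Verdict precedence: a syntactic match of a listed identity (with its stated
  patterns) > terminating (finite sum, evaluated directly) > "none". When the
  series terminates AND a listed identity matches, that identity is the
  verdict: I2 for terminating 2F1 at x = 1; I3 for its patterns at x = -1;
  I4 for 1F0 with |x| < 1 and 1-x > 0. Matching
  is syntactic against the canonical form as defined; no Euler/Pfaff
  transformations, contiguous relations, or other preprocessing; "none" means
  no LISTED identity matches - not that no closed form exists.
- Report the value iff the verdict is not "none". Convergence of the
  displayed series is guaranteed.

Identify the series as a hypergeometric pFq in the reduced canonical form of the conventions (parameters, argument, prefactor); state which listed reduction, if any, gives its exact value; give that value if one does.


Canonical form: C = 3/10 times 2F1 with upper {-5/3, 11/6}, lower {5/6}, x = 1/7. Verdict: none - this 2F1 at x = 1/7 matches no listed pattern, and upper {-5/3, 11/6} holds no stopper.

First insight: x = (1/7) and k + 1/2 divides numerator and denominator alike; prefactor 3/10 after cancelling.
Term ratio: r(k) = (1/7) * (k-5/3) (k+11/6) / [(k+5/6) (k+1)] - rational in k. x = (1/7); t_0 = 3/10; negate the roots.


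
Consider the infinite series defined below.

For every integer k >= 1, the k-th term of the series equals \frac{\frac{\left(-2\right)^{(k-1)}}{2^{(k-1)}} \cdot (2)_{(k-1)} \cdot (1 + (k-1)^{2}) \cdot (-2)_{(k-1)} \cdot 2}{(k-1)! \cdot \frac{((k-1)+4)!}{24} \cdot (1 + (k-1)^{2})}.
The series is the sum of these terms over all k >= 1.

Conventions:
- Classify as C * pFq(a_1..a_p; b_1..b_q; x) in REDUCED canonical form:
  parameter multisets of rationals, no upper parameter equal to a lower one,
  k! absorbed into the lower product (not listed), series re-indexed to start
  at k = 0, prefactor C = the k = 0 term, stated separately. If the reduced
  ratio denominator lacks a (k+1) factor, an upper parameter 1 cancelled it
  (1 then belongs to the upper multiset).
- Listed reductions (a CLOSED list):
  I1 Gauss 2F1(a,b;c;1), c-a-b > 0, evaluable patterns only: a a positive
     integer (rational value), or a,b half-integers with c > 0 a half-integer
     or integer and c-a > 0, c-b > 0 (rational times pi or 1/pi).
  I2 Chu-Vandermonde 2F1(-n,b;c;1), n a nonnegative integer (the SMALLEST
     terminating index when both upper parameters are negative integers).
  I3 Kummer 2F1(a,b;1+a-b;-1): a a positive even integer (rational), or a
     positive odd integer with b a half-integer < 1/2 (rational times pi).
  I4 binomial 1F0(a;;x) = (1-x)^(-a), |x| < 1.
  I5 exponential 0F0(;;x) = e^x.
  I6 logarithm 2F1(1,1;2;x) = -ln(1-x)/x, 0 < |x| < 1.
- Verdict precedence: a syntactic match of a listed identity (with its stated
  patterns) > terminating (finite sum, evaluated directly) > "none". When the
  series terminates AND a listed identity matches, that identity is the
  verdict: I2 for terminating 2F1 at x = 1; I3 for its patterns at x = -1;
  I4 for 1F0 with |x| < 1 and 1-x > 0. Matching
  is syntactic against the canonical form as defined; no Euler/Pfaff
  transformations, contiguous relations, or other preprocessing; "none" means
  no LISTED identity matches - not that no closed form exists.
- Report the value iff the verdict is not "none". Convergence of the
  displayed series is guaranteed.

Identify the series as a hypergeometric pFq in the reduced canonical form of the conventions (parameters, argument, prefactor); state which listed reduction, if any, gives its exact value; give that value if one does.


Canonical form: C = 2 times 2F1 with upper {-2, 2}, lower {5}, x = -1. Verdict (x = -1): the Kummer evaluation I3 applies (x = -1; c = 5 equals 1+a-b for upper {-2, 2}: listed pattern). Hence: 4.

Structural cue: with t_0 = 2, striking the common factor k^2 + 1 reduces the term (C = 2).
Term ratio: r(k) = -1 * (k-2) (k+2) / [(k+5) (k+1)] - rational in k. x = -1; t_0 = 2; negate the roots.


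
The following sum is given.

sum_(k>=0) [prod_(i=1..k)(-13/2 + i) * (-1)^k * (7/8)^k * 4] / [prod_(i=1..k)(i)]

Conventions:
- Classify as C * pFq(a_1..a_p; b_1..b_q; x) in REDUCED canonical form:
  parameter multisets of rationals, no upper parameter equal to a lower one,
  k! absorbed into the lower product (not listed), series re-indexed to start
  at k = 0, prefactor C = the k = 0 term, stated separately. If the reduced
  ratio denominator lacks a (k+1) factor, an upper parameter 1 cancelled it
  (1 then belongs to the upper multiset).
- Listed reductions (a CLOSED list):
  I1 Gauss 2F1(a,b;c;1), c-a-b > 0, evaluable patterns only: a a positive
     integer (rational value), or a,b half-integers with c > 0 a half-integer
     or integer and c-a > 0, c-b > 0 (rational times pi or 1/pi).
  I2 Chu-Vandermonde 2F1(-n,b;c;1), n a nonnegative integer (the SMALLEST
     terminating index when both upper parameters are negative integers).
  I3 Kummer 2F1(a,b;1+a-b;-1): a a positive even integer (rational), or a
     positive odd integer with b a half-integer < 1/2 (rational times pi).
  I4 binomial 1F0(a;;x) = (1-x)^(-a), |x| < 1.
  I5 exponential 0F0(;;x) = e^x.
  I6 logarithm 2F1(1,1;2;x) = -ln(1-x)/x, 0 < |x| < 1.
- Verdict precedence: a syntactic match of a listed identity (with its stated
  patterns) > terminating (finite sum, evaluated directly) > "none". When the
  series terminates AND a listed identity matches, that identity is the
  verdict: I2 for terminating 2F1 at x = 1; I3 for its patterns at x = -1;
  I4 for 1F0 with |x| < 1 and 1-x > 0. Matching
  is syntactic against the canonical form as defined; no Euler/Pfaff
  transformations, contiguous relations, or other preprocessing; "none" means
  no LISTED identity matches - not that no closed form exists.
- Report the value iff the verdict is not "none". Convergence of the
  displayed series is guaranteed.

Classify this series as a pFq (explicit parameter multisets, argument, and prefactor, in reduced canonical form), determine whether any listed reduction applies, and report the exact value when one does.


Canonical form: C = 4 times 1F0 with upper {-11/2}, lower {-}, x = -7/8. Verdict: the I4 binomial reduction applies (the 1F0 binomial series: exponent 11/2, x = -7/8). Its exact value is 4 * (15/8)^(11/2).

Key step: t_0 = 4 here, and the (-1)^k factor (prefactor 4) folds into the argument's sign.
Adjacent-term ratio: r(k) = (-7/8) * (k-11/2) / [(k+1)] ; factor over Q: parameters, x = (-7/8), and C = 4.


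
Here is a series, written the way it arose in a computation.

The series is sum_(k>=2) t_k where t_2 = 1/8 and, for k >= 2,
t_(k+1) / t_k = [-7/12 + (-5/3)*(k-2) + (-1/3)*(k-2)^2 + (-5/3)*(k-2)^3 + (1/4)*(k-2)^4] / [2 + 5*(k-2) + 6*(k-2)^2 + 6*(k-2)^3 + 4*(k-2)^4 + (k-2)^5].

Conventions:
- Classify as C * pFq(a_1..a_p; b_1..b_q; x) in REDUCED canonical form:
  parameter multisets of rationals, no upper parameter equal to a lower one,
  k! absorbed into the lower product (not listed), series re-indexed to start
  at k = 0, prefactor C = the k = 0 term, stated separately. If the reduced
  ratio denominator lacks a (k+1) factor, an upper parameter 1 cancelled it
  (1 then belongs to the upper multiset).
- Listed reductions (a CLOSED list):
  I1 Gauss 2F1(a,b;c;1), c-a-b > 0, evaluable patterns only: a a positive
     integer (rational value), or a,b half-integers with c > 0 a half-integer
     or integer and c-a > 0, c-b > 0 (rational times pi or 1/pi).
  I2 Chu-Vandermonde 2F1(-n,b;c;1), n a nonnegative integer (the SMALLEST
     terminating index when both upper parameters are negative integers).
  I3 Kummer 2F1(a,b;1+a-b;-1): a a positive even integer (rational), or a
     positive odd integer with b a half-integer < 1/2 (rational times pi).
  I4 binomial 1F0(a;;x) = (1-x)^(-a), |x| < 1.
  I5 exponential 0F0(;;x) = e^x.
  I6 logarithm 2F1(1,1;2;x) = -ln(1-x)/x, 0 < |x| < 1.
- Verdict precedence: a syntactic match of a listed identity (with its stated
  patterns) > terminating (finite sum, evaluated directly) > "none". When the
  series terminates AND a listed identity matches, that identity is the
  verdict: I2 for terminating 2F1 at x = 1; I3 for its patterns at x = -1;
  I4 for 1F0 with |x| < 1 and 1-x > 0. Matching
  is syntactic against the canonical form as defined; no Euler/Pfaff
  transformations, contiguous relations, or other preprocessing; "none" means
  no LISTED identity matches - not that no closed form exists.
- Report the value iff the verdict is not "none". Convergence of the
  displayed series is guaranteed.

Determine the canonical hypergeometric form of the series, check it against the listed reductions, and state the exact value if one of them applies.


Structural cue: t_0 = 1/8 here, and factor the ratio over Q (C = 1/8, x = 1/4): negated roots = parameters.
Step ratio: r(k) = (1/4) * (k-7) (k+1/3) / [(k+1) (k+2) (k+1)] - rational in k, leading ratio (1/4); with t_0 = 1/8, classification follows.

Classification (C = 1/8): 2F2 with upper {-7, 1/3}, lower {1, 2}, argument x = 1/4. Verdict: terminating - the sum ends at index 7 because -7 is a negative integer; exact evaluation follows. Sum: 1224144923321/13002646487040.


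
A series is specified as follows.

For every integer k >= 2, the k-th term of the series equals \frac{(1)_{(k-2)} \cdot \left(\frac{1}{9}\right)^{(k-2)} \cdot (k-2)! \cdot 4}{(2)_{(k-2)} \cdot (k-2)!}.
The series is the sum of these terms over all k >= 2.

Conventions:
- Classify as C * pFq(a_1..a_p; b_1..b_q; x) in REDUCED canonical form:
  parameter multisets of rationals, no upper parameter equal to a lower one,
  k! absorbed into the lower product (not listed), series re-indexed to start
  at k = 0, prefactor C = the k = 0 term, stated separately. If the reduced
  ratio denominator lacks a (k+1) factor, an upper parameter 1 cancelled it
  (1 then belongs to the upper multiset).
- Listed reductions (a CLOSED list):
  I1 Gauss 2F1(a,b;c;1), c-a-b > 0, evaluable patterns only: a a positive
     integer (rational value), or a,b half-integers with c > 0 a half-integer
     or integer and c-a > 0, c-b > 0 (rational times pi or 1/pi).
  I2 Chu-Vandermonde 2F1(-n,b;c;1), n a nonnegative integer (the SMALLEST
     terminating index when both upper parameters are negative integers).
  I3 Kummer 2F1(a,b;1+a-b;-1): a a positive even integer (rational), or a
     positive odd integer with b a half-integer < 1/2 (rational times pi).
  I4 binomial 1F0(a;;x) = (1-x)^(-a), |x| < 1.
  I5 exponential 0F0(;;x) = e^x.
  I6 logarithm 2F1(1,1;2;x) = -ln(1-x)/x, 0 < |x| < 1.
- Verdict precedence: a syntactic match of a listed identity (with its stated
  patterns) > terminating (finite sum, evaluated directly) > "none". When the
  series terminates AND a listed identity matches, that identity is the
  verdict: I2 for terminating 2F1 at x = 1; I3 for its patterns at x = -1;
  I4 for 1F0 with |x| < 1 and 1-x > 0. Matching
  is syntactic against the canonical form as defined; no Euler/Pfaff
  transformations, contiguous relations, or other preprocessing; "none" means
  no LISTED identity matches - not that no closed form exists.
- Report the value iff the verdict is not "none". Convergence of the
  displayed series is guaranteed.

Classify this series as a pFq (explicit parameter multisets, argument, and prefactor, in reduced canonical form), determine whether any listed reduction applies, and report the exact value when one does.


Canonical form: C = 4 times 2F1 with upper {1, 1}, lower {2}, x = \frac{1}{9}. Verdict: the logarithmic series (I6) matches (the logarithm: parameters (1,1;2), x = \frac{1}{9}). Sum: \left(-36\right) \cdot \ln\left(\frac{8}{9}\right).

Structural cue: t_0 being 4, the factorial ratio (prefactor 4) (k+a-1)!/(a-1)! is a rising factorial (a)_k.
Step ratio: r(k) = \frac{1}{9} * (k+1) (k+1) / [(k+2) (k+1)] - rational; roots negated = parameters, x = \frac{1}{9}, C = 4.


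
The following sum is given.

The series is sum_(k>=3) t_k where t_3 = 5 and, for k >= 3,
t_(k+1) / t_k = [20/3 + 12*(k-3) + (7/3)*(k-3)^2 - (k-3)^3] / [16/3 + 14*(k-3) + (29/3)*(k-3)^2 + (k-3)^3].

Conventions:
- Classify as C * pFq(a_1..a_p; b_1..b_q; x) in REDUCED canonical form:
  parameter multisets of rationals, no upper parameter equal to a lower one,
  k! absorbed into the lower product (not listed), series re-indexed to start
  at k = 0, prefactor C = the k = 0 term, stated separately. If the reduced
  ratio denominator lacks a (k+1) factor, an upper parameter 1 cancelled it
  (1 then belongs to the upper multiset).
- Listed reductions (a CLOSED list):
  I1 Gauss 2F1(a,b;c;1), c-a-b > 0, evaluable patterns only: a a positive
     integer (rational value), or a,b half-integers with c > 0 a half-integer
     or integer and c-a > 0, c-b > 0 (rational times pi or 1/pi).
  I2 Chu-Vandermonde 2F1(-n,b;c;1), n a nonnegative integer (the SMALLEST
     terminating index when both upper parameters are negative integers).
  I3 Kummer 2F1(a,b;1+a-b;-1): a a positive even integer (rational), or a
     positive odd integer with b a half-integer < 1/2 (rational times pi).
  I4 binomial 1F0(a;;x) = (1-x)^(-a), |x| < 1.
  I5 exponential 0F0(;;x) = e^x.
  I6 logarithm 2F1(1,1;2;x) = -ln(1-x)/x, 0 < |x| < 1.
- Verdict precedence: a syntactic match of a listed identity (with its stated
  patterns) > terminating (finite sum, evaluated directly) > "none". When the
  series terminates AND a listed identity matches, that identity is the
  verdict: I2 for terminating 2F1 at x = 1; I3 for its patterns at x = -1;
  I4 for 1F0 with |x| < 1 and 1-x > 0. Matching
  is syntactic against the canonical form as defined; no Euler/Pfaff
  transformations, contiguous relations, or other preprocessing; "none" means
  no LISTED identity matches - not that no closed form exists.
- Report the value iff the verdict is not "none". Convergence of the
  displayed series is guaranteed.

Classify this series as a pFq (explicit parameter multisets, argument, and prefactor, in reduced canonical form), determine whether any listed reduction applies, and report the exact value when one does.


Classification (C = 5): 2F1 with upper {-5, 2}, lower {8}, argument x = -1. Verdict (x = -1): Kummer's theorem (I3) applies (x = -1; c = 8 equals 1+a-b for upper {-5, 2}: listed pattern). Value: 35/2.

The tell: x = (-1) and the ratio is unreduced: k + 2/3 divides both sides (C = 5, x = -1).
Term ratio: r(k) = (-1) * (k-5) (k+2) / [(k+8) (k+1)] - rational in k. x = (-1); t_0 = 5; negate the roots.


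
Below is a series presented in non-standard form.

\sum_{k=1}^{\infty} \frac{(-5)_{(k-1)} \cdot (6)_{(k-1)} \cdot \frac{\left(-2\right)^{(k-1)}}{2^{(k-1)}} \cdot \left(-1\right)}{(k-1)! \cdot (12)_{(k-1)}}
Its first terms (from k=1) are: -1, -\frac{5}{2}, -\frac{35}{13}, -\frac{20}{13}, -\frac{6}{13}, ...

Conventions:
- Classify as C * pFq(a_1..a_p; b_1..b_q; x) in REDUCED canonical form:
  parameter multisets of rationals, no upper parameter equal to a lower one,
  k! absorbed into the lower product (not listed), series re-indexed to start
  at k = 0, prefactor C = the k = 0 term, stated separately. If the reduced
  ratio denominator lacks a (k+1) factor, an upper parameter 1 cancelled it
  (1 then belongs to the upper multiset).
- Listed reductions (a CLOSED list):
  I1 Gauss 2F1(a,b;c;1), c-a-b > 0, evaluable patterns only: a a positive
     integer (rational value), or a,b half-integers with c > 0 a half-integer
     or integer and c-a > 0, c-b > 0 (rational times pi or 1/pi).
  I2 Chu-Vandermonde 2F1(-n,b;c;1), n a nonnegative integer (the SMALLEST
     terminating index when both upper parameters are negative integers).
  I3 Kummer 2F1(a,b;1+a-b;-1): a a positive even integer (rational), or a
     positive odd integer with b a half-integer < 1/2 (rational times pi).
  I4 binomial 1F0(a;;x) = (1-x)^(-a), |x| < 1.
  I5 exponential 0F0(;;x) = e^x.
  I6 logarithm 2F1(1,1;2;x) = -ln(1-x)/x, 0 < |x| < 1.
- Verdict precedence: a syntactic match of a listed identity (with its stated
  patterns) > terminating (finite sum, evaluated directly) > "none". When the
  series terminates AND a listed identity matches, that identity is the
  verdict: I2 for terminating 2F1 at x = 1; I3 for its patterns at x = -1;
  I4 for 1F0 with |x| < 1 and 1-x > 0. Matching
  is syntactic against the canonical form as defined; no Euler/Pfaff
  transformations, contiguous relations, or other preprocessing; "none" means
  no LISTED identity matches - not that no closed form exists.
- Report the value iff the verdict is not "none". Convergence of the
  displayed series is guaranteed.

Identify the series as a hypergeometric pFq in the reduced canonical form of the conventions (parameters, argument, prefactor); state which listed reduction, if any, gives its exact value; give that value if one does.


Structural cue: with t_0 = -1, the two k-th powers (prefactor -1) combine into one argument.
Term ratio: r(k) = -1 * (k-5) (k+6) / [(k+12) (k+1)] - poly over poly, x = -1 from leading terms; C = -1 at k = 0.

The series (x = -1) is 2F1: upper {-5, 6}, lower {12}, prefactor -1. Verdict: Kummer's theorem (I3) fires (x = -1; c = 12 equals 1+a-b for upper {-5, 6}: listed pattern). Its exact value is -\frac{33}{4}.


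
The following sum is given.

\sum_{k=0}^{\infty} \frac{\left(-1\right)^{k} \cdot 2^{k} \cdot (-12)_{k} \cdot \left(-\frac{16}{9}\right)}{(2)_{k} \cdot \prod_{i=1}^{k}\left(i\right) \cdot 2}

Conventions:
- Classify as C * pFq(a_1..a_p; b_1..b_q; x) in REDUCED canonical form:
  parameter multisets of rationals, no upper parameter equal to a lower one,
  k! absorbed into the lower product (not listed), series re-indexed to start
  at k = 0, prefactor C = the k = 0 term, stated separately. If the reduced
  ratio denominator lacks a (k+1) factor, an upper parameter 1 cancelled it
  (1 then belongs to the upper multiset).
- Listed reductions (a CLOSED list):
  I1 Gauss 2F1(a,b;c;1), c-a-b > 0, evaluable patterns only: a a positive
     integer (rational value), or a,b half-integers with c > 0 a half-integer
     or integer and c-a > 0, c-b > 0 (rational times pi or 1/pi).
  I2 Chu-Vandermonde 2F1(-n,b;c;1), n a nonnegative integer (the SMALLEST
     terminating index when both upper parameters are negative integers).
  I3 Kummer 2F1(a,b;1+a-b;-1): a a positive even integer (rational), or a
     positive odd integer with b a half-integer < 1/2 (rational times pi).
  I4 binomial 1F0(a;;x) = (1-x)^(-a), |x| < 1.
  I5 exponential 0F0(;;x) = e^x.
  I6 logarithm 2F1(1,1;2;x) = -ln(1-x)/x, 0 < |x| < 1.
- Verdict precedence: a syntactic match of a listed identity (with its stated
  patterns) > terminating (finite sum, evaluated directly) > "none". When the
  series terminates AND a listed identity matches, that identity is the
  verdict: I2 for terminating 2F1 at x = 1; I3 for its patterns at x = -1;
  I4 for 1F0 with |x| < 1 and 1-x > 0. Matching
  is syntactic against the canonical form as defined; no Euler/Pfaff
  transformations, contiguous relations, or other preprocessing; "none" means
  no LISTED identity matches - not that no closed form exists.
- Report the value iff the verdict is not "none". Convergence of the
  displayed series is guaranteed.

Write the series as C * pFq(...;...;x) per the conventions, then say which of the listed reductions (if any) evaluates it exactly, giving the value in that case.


Prefactor -\frac{8}{9}, argument -2: 1F1 with upper {-12} over lower {2}. Verdict: terminating - no listed pattern fits, but -12 in the upper list cuts the series at k = 12; direct evaluation. Exact value: -\frac{11975482616}{54729675}.

Key step: from the first term -\frac{8}{9}: the product of the first k integers (C = -8/9) is k!.
Step ratio: r(k) = -2 * (k-12) / [(k+2) (k+1)] - rational; roots negated = parameters, x = -2, C = -\frac{8}{9}.


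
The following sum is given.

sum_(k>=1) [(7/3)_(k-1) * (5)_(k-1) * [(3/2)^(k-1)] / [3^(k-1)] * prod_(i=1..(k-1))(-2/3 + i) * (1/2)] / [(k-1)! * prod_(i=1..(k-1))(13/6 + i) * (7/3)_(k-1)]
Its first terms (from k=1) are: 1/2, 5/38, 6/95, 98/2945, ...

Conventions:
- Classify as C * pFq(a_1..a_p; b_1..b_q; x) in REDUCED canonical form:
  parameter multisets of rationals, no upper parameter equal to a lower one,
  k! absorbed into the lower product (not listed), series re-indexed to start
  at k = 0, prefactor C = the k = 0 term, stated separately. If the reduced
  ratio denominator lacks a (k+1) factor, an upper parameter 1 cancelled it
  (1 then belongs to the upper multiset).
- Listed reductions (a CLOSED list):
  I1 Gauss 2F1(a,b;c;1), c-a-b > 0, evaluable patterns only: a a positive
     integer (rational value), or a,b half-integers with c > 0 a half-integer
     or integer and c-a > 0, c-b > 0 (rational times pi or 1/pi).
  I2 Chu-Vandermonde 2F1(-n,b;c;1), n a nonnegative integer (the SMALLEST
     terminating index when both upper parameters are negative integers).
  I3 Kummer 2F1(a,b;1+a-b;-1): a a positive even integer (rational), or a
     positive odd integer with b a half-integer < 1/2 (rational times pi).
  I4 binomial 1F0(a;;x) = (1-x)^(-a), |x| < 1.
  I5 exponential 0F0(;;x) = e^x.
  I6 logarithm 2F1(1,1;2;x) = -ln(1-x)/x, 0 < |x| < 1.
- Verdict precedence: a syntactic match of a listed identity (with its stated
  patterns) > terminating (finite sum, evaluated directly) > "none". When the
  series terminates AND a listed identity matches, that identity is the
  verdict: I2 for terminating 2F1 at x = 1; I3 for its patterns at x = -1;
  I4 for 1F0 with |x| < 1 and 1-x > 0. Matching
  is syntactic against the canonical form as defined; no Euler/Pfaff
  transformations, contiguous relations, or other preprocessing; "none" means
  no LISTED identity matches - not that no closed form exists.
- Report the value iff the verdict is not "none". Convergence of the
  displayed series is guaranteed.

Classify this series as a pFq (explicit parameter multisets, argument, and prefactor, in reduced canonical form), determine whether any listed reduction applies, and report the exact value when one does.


x = 1/2 here; the reduced form reads 2F1, upper {1/3, 5}, lower {19/6}, C = 1/2. Verdict: none. No listed pattern accepts 2F1(1/3, 5; 19/6; 1/2).

Key step: x = (1/2) and the lower running product (C = 1/2) is a rising factorial.
Ratio: r(k) = (1/2) * (k+1/3) (k+5) / [(k+19/6) (k+1)] - poly over poly, x = (1/2) from leading terms; C = 1/2 at k = 0.


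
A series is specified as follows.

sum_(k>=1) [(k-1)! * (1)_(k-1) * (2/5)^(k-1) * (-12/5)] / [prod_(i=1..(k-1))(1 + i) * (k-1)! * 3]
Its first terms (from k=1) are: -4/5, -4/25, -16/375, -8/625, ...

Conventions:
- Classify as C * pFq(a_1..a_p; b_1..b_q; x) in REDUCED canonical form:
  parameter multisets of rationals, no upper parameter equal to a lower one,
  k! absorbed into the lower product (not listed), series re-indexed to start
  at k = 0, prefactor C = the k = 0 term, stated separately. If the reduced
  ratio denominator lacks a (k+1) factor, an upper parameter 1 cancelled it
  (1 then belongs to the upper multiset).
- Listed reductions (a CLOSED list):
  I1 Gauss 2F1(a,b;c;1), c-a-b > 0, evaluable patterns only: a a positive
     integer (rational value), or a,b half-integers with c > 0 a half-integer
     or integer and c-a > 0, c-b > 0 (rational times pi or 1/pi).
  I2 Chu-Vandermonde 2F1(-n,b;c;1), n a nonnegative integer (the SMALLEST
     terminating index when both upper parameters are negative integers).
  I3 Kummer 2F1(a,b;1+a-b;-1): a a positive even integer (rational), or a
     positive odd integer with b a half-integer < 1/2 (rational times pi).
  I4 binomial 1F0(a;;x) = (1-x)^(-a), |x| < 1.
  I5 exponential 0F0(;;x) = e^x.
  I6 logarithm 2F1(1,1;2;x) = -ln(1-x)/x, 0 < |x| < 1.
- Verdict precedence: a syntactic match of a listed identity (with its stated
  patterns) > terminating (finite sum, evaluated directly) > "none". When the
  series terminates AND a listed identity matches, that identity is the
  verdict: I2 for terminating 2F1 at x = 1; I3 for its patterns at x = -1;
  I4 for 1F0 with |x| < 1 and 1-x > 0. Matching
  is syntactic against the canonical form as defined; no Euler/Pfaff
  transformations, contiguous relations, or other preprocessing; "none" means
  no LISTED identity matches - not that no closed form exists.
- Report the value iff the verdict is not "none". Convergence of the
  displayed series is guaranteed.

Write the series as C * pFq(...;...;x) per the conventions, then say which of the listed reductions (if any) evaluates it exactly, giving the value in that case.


Prefactor -4/5, argument 2/5: 2F1 with upper {1, 1} over lower {2}. Verdict at x = 2/5: the I6 logarithm reduction matches (the logarithm: parameters (1,1;2), x = 2/5). Hence: 2 * ln(3/5).

Key observation: with t_0 = -4/5, the lower running product (C = -4/5) is a rising factorial.
Consecutive-term ratio: r(k) = (2/5) * (k+1) (k+1) / [(k+2) (k+1)] - rational in k. x = (2/5); t_0 = -4/5; negate the roots.


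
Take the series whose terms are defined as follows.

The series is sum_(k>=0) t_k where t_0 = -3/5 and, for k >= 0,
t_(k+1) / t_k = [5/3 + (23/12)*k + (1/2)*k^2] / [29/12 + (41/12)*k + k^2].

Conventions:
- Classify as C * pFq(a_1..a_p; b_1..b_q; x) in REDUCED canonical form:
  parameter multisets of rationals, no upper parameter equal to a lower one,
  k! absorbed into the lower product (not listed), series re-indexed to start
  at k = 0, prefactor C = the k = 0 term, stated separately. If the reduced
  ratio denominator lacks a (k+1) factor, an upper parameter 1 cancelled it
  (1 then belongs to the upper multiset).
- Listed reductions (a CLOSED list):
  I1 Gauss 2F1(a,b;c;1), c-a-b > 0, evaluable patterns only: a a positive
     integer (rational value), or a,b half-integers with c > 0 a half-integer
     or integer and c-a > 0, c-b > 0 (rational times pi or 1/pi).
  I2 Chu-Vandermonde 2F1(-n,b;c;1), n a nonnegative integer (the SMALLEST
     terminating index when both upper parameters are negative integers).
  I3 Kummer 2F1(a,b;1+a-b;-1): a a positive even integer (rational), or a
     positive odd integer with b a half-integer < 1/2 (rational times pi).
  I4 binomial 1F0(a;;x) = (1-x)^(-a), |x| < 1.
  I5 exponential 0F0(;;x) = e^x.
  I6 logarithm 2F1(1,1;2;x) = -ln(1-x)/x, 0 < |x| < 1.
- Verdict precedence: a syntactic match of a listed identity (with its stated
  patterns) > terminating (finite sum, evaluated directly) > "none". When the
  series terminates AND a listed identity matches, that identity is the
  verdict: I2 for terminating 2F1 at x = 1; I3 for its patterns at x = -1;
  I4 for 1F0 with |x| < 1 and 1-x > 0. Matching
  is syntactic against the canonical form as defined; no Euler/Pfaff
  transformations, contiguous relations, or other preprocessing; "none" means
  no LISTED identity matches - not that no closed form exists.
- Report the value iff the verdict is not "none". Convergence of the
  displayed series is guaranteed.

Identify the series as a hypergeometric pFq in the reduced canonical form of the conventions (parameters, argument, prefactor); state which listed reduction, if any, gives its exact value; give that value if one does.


Canonical form: C = -3/5 times 2F1 with upper {4/3, 5/2}, lower {29/12}, x = 1/2. Verdict: no listed reduction: x = 1/2 and upper {4/3, 5/2} fail every I1-I6 pattern.

Key observation: with t_0 = -3/5, roots of the ratio polynomials (C = -3/5, x = 1/2) are the negated parameters.
Term ratio: r(k) = (1/2) * (k+4/3) (k+5/2) / [(k+29/12) (k+1)] - rational; roots negated = parameters, x = (1/2), C = -3/5.


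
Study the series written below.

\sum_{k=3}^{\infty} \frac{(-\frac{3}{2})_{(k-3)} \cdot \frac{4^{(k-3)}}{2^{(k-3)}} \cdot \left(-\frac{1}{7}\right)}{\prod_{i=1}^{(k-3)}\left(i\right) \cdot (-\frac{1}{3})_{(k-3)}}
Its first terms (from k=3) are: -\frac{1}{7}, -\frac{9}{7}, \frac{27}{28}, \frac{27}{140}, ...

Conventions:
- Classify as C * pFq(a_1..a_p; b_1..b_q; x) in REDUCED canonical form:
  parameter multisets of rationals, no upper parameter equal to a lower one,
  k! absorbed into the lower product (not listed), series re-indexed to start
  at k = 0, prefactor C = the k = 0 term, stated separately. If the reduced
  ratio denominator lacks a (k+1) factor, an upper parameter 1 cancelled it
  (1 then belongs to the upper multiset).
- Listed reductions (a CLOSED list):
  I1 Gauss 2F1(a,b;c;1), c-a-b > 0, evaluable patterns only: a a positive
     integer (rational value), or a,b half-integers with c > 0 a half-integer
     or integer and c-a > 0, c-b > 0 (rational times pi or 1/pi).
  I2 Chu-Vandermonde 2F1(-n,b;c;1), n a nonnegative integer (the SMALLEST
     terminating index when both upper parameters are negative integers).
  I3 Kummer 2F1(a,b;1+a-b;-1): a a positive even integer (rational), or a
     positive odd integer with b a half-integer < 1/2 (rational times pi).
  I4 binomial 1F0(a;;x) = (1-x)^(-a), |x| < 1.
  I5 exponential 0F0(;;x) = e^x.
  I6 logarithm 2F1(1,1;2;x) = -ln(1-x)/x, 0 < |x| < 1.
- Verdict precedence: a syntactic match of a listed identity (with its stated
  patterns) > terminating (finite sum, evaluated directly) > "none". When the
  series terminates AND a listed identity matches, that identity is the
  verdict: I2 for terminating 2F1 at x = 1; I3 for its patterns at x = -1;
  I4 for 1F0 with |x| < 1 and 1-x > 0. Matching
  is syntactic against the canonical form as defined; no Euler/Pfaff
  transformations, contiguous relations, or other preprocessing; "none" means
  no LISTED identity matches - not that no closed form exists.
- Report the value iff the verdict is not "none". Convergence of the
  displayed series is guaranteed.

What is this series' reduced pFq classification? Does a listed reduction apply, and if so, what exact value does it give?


x = 2 here; the reduced form reads 1F1, upper {-\frac{3}{2}}, lower {-\frac{1}{3}}, C = -\frac{1}{7}. Verdict: none - this 1F1 at x = 2 matches no listed pattern, and upper {-\frac{3}{2}} holds no stopper.

The tell: with t_0 = -\frac{1}{7}, the product of the first k integers (C = -1/7) is k!.
Step ratio: r(k) = 2 * (k-\frac{3}{2}) / [(k-\frac{1}{3}) (k+1)] - rational in k. x = 2; t_0 = -\frac{1}{7}; negate the roots.


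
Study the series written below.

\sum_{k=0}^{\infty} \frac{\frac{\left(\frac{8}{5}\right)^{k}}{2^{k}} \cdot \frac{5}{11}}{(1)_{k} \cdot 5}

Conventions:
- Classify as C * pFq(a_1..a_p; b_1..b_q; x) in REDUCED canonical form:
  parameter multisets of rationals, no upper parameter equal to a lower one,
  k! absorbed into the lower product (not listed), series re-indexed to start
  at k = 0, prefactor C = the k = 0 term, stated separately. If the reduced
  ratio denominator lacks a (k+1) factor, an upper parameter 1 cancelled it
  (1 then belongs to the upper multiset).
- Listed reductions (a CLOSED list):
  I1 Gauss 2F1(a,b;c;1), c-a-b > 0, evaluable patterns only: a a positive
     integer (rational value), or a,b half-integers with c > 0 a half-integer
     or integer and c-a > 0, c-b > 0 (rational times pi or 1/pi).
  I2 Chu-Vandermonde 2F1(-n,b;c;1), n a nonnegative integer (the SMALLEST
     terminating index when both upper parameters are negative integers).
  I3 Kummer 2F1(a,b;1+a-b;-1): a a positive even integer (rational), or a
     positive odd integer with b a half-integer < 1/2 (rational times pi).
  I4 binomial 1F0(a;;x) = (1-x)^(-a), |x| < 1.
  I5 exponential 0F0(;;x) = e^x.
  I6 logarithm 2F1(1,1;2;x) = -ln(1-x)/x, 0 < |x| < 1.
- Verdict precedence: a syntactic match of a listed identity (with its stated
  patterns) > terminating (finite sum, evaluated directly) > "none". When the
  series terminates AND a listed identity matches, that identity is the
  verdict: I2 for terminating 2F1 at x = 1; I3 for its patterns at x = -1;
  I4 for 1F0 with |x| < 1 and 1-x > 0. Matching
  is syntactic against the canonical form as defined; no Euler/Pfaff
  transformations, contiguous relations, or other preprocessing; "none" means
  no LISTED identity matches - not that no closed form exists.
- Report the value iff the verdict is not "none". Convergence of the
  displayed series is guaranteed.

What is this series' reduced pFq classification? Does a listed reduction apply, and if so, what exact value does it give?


Canonical form: C = \frac{1}{11} times 0F0 with upper {-}, lower {-}, x = \frac{4}{5}. Verdict: the exponential series (I5) fires (the 0F0 exponential series at x = \frac{4}{5}). Hence: \frac{1}{11} \cdot e^{\frac{4}{5}}.

Key observation: x = \frac{4}{5} and the two k-th powers (C = 1/11) combine into one argument.
Adjacent-term ratio: r(k) = \frac{4}{5} * 1 / [(k+1)] ; factor over Q: parameters, x = \frac{4}{5}, and C = \frac{1}{11}.
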